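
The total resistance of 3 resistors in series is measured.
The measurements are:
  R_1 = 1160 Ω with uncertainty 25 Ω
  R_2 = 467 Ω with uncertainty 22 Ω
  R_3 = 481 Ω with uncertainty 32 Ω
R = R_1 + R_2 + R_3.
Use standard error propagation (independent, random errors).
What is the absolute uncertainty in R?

46.2 Ω

Each term contributes (cᵢ δxᵢ)² to (δR)²:
  (δR_1)² = 625;  (δR_2)² = 484;  (δR_3)² = 1020
δR = √(2130) = 46.2 Ω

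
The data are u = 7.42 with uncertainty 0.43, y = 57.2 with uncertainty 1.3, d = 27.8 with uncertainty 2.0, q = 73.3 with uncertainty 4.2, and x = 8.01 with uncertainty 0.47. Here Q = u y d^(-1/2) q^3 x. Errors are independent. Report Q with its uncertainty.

(2.54 ± 0.496) × 10^8

Products/powers → add relative errors in quadrature, weighted by exponent:
  (1·δu/u)² = (1×0.0580)² = 0.00336;  (1·δy/y)² = (1×0.0227)² = 0.000517;  (−½·δd/d)² = (-0.5×0.0719)² = 0.00129;  (3·δq/q)² = (3×0.0573)² = 0.0295;  (1·δx/x)² = (1×0.0587)² = 0.00344
δQ/Q = √(0.0382) = 0.195
Q = 2.54e+08, so δQ = 0.195 × 2.54e+08 = 4.96e+07.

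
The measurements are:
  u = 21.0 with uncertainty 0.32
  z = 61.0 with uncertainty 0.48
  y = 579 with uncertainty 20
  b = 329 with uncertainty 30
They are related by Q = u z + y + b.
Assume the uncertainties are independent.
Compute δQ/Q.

Let p = u·z = 1280. δp/p = √((1·δu/u)² + (1·δz/z)²) = √(0.000232 + 6.19e-05) = 0.0171, so δp = 22.0.
Q = p + y + b: δQ = √(δp² + δy² + δb²) = √(483 + 400 + 900) = 42.2
Q = 2190, so δQ/Q = 42.2/2190 = 0.0193.

0.0193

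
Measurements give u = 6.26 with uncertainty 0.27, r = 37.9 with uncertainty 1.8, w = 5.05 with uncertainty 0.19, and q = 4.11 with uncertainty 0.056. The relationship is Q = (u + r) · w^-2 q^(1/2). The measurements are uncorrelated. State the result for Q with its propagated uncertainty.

Let h = u + r = 44.2. δh = √(δu² + δr²) = √(0.0729 + 3.24) = 1.82, so δh/h = 0.0412.
Q is then a monomial in h, w, q:
δQ/Q = √((δh/h)² + (-2·δw/w)² + (½·δq/q)²) = √(0.00170 + 0.00566 + 4.64e-05) = 0.0861
Q = 3.51, so δQ = 0.0861 × 3.51 = 0.302.

3.51 ± 0.302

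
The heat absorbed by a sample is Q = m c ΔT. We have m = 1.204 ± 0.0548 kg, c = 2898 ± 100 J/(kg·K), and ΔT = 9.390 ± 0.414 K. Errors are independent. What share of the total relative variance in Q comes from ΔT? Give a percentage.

(δQ/Q)² = (1·δm/m)² + (1·δc/c)² + (1·δΔT/ΔT)²
  m term: (1×0.0455)² = 0.00207
  c term: (1×0.0345)² = 0.00119
  ΔT term: (1×0.0441)² = 0.00194
Total = 0.00521. Share from ΔT = 0.00194/0.00521 = 0.373.

37.3%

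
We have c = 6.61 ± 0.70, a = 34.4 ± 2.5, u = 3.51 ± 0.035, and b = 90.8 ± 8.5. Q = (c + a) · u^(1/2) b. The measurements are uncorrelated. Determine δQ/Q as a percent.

Let w = c + a = 41.0. δw = √(δc² + δa²) = √(0.490 + 6.25) = 2.60, so δw/w = 0.0633.
Q is then a monomial in w, u, b:
δQ/Q = √((δw/w)² + (½·δu/u)² + (1·δb/b)²) = √(0.00401 + 2.49e-05 + 0.00876) = 0.113

11.3%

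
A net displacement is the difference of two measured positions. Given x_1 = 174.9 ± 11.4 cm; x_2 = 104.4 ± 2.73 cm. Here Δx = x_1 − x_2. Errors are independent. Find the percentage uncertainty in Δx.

16.6%

Each term contributes (cᵢ δxᵢ)² to (δΔx)²:
  (δx_1)² = 130;  (δx_2)² = 7.45
δΔx = √(137) = 11.7 cm
Δx = 70.50 cm, so δΔx/Δx = 11.7/70.50 = 0.166.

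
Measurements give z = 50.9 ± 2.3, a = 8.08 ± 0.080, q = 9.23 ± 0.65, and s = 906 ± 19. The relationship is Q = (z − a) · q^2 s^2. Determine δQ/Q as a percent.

Let u = z − a = 42.8. δu = √(δz² + δa²) = √(5.29 + 0.00640) = 2.30, so δu/u = 0.0537.
Q is then a monomial in u, q, s:
δQ/Q = √((δu/u)² + (2·δq/q)² + (2·δs/s)²) = √(0.00289 + 0.0198 + 0.00176) = 0.156

15.6%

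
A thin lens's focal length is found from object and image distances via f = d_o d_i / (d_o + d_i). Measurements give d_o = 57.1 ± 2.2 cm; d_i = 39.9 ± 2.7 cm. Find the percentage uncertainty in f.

∂f/∂d_o = (d_i/(d_o+d_i))² = 0.169;  ∂f/∂d_i = (d_o/(d_o+d_i))² = 0.347
δf = √((∂f/∂d_o · δd_o)² + (∂f/∂d_i · δd_i)²) = √(0.139 + 0.875) = 1.01 cm
f = 23.5 cm, so δf/f = 1.01/23.5 = 0.0429.

4.29%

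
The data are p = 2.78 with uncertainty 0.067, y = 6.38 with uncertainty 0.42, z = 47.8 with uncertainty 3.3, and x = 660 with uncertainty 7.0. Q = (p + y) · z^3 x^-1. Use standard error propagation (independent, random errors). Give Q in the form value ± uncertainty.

1520 ± 322

Let u = p + y = 9.16. δu = √(δp² + δy²) = √(0.00449 + 0.176) = 0.425, so δu/u = 0.0464.
Q is then a monomial in u, z, x:
δQ/Q = √((δu/u)² + (3·δz/z)² + (-1·δx/x)²) = √(0.00216 + 0.0429 + 0.000112) = 0.213
Q = 1520, so δQ = 0.213 × 1520 = 322.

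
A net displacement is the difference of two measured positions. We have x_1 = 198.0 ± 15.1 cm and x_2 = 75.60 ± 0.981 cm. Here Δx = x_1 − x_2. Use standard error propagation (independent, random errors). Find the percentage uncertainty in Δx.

12.4%

Δx is a linear combination, so absolute uncertainties add in quadrature:
  (δx_1)² = 228;  (δx_2)² = 0.962
δΔx = √(229) = 15.1 cm
Δx = 122.4 cm, so δΔx/Δx = 15.1/122.4 = 0.124.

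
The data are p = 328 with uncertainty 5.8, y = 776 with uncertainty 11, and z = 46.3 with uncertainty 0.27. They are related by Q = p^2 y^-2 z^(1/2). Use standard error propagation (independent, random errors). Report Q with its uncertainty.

1.22 ± 0.0552

Relative error in a monomial: (δQ/Q)² = Σ (nᵢ · δxᵢ/xᵢ)².
  (2·δp/p)² = (2×0.0177)² = 0.00125;  (-2·δy/y)² = (-2×0.0142)² = 0.000804;  (½·δz/z)² = (0.5×0.00583)² = 8.5e-06
δQ/Q = √(0.00206) = 0.0454
Q = 1.22, so δQ = 0.0454 × 1.22 = 0.0552.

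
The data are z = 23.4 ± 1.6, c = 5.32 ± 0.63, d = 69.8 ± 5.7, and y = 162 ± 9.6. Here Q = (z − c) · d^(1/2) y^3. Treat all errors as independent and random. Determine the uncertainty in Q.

Let u = z − c = 18.1. δu = √(δz² + δc²) = √(2.56 + 0.397) = 1.72, so δu/u = 0.0951.
Q is then a monomial in u, d, y:
δQ/Q = √((δu/u)² + (½·δd/d)² + (3·δy/y)²) = √(0.00905 + 0.00167 + 0.0316) = 0.206
Q = 6.42e+08, so δQ = 0.206 × 6.42e+08 = 1.32e+08.

1.32e+08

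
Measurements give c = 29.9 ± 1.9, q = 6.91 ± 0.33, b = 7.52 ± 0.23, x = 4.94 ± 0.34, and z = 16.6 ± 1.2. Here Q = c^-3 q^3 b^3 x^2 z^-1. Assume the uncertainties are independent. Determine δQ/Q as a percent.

29.9%

Products/powers → add relative errors in quadrature, weighted by exponent:
  (-3·δc/c)² = (-3×0.0635)² = 0.0363;  (3·δq/q)² = (3×0.0478)² = 0.0205;  (3·δb/b)² = (3×0.0306)² = 0.00842;  (2·δx/x)² = (2×0.0688)² = 0.0189;  (-1·δz/z)² = (-1×0.0723)² = 0.00523
δQ/Q = √(0.0895) = 0.299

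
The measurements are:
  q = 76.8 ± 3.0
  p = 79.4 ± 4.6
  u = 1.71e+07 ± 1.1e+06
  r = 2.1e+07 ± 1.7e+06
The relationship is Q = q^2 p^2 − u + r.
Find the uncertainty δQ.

Let w = q^2·p^2 = 3.72e+07. δw/w = √((2·δq/q)² + (2·δp/p)²) = √(0.00610 + 0.0134) = 0.140, so δw = 5.2e+06.
Q = w − u + r: δQ = √(δw² + δu² + δr²) = √(2.7e+13 + 1.21e+12 + 2.89e+12) = 5.58e+06

5.58e+06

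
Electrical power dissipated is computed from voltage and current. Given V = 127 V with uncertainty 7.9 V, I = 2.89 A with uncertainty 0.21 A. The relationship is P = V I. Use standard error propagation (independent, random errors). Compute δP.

Each factor contributes (exponent × relative error)² to (δP/P)²:
  (1·δV/V)² = (1×0.0622)² = 0.00387;  (1·δI/I)² = (1×0.0727)² = 0.00528
δP/P = √(0.00915) = 0.0957
P = 367 W, so δP = 0.0957 × 367 = 35.1 W.

35.1 W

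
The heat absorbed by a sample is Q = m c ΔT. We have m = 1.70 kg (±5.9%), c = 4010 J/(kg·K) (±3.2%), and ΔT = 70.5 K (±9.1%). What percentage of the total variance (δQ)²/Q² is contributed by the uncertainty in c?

(δQ/Q)² = (1·δm/m)² + (1·δc/c)² + (1·δΔT/ΔT)²
  m term: (1×0.0590)² = 0.00348
  c term: (1×0.0320)² = 0.00102
  ΔT term: (1×0.0910)² = 0.00828
Total = 0.0128. Share from c = 0.00102/0.0128 = 0.0801.

8.01%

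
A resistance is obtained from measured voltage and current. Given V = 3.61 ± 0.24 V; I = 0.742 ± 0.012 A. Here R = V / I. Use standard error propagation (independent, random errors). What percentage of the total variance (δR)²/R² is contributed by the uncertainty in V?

94.4%

(δR/R)² = (1·δV/V)² + (-1·δI/I)²
  V term: (1×0.0665)² = 0.00442
  I term: (-1×0.0162)² = 0.000262
Total = 0.00468. Share from V = 0.00442/0.00468 = 0.944.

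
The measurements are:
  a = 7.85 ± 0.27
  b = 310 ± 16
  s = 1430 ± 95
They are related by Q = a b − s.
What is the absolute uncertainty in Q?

178

Let p = a·b = 2430. δp/p = √((1·δa/a)² + (1·δb/b)²) = √(0.00118 + 0.00266) = 0.0620, so δp = 151.
Q = p − s: δQ = √(δp² + δs²) = √(22800 + 9020) = 178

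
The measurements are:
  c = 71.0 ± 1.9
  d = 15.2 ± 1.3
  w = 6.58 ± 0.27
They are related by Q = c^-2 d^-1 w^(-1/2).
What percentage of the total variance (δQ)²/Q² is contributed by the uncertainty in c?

27.0%

(δQ/Q)² = (-2·δc/c)² + (-1·δd/d)² + (−½·δw/w)²
  c term: (-2×0.0268)² = 0.00286
  d term: (-1×0.0855)² = 0.00731
  w term: (-0.5×0.0410)² = 0.000421
Total = 0.0106. Share from c = 0.00286/0.0106 = 0.270.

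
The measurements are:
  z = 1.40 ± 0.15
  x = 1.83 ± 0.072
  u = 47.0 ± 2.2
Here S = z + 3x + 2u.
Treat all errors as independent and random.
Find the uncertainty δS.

4.41

Sums and differences: (δS)² = Σ (cᵢ δxᵢ)².
  (δz)² = 0.0225;  (3·δx)² = 0.0467;  (2·δu)² = 19.4
δS = √(19.4) = 4.41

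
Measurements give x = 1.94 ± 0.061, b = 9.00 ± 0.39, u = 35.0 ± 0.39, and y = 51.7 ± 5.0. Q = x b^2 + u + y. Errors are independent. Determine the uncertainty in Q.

15.3

Let p = x·b^2 = 157. δp/p = √((1·δx/x)² + (2·δb/b)²) = √(0.000989 + 0.00751) = 0.0922, so δp = 14.5.
Q = p + u + y: δQ = √(δp² + δu² + δy²) = √(210 + 0.152 + 25.0) = 15.3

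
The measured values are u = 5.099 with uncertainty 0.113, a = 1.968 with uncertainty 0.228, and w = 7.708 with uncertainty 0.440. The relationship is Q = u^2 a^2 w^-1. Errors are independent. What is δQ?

3.17

Products/powers → add relative errors in quadrature, weighted by exponent:
  (2·δu/u)² = (2×0.0222)² = 0.00196;  (2·δa/a)² = (2×0.116)² = 0.0537;  (-1·δw/w)² = (-1×0.0571)² = 0.00326
δQ/Q = √(0.0589) = 0.243
Q = 13.06, so δQ = 0.243 × 13.06 = 3.17.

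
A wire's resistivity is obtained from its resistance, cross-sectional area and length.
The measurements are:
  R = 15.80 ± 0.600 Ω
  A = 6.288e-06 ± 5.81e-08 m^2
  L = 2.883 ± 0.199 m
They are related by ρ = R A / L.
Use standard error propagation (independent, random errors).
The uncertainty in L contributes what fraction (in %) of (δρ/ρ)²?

75.7%

(δρ/ρ)² = (1·δR/R)² + (1·δA/A)² + (-1·δL/L)²
  R term: (1×0.0380)² = 0.00144
  A term: (1×0.00924)² = 8.54e-05
  L term: (-1×0.0690)² = 0.00476
Total = 0.00629. Share from L = 0.00476/0.00629 = 0.757.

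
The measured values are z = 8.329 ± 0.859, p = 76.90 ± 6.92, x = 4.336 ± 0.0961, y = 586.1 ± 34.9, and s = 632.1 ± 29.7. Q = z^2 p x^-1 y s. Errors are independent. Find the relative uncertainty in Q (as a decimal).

For a monomial Q ∝ z^2, p, x^-1, y, s, fractional errors add in quadrature:
  (2·δz/z)² = (2×0.103)² = 0.0425;  (1·δp/p)² = (1×0.0900)² = 0.00810;  (-1·δx/x)² = (-1×0.0222)² = 0.000491;  (1·δy/y)² = (1×0.0595)² = 0.00355;  (1·δs/s)² = (1×0.0470)² = 0.00221
δQ/Q = √(0.0569) = 0.239

0.239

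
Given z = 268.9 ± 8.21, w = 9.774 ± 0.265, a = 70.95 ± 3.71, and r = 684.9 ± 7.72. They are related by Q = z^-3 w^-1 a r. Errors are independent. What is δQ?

2.8e-05

Q is a product of powers, so relative uncertainties combine in quadrature:
  (-3·δz/z)² = (-3×0.0305)² = 0.00839;  (-1·δw/w)² = (-1×0.0271)² = 0.000735;  (1·δa/a)² = (1×0.0523)² = 0.00273;  (1·δr/r)² = (1×0.0113)² = 0.000127
δQ/Q = √(0.0120) = 0.109
Q = 0.0002557, so δQ = 0.109 × 0.0002557 = 2.8e-05.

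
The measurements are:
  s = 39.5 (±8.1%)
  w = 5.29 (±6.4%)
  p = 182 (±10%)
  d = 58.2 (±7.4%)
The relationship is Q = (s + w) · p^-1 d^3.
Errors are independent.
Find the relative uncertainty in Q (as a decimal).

Let u = s + w = 44.8. δu = √(δs² + δw²) = √(10.2 + 0.115) = 3.22, so δu/u = 0.0718.
Q is then a monomial in u, p, d:
δQ/Q = √((δu/u)² + (-1·δp/p)² + (3·δd/d)²) = √(0.00516 + 0.0100 + 0.0493) = 0.254

0.254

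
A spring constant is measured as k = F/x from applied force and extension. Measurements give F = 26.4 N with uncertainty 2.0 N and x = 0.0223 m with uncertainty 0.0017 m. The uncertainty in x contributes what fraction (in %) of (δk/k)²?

50.3%

(δk/k)² = (1·δF/F)² + (-1·δx/x)²
  F term: (1×0.0758)² = 0.00574
  x term: (-1×0.0762)² = 0.00581
Total = 0.0116. Share from x = 0.00581/0.0116 = 0.503.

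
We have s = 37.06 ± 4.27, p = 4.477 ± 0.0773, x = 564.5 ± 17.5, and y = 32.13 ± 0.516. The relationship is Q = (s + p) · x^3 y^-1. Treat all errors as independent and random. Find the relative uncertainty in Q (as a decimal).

0.140

Let u = s + p = 41.54. δu = √(δs² + δp²) = √(18.2 + 0.00598) = 4.27, so δu/u = 0.103.
Q is then a monomial in u, x, y:
δQ/Q = √((δu/u)² + (3·δx/x)² + (-1·δy/y)²) = √(0.0106 + 0.00865 + 0.000258) = 0.140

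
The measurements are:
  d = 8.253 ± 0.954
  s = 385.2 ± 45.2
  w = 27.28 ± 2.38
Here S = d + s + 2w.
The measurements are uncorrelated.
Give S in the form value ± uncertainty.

448.0 ± 45.5

Absolute uncertainties add in quadrature for a linear combination:
  (δd)² = 0.910;  (δs)² = 2040;  (2·δw)² = 22.7
δS = √(2070) = 45.5
S = 448.0.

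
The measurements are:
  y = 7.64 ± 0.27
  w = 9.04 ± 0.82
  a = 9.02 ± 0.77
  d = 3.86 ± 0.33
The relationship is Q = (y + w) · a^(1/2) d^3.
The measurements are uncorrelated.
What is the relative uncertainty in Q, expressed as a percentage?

26.5%

Let u = y + w = 16.7. δu = √(δy² + δw²) = √(0.0729 + 0.672) = 0.863, so δu/u = 0.0518.
Q is then a monomial in u, a, d:
δQ/Q = √((δu/u)² + (½·δa/a)² + (3·δd/d)²) = √(0.00268 + 0.00182 + 0.0658) = 0.265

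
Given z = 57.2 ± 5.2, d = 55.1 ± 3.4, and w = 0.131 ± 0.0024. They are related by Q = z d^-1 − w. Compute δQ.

Let p = z·d^-1 = 1.04. δp/p = √((1·δz/z)² + (-1·δd/d)²) = √(0.00826 + 0.00381) = 0.110, so δp = 0.114.
Q = p − w: δQ = √(δp² + δw²) = √(0.0130 + 5.76e-06) = 0.114

0.114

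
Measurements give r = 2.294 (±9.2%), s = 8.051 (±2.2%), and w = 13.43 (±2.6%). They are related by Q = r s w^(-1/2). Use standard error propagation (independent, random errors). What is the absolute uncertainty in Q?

Relative error in a monomial: (δQ/Q)² = Σ (nᵢ · δxᵢ/xᵢ)².
  (1·δr/r)² = (1×0.0920)² = 0.00846;  (1·δs/s)² = (1×0.0220)² = 0.000484;  (−½·δw/w)² = (-0.5×0.0260)² = 0.000169
δQ/Q = √(0.00912) = 0.0955
Q = 5.040, so δQ = 0.0955 × 5.040 = 0.481.

0.481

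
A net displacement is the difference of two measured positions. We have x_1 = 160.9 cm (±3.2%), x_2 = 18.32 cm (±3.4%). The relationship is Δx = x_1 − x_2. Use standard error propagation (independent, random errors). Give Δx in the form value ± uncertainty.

For a sum/difference, combine absolute errors in quadrature:
  (δx_1)² = 26.5;  (δx_2)² = 0.388
δΔx = √(26.9) = 5.19 cm
Δx = 142.6 cm.

142.6 ± 5.19 cm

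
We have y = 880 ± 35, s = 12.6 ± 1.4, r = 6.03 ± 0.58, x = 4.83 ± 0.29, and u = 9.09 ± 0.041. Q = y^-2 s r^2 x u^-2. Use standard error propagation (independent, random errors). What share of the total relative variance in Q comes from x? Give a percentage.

(δQ/Q)² = (-2·δy/y)² + (1·δs/s)² + (2·δr/r)² + (1·δx/x)² + (-2·δu/u)²
  y term: (-2×0.0398)² = 0.00633
  s term: (1×0.111)² = 0.0123
  r term: (2×0.0962)² = 0.0370
  x term: (1×0.0600)² = 0.00360
  u term: (-2×0.00451)² = 8.14e-05
Total = 0.0594. Share from x = 0.00360/0.0594 = 0.0607.

6.07%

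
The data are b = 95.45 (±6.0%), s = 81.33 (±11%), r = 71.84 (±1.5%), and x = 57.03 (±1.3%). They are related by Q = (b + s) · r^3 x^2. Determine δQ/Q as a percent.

7.94%

Let u = b + s = 176.8. δu = √(δb² + δs²) = √(32.8 + 80.0) = 10.6, so δu/u = 0.0601.
Q is then a monomial in u, r, x:
δQ/Q = √((δu/u)² + (3·δr/r)² + (2·δx/x)²) = √(0.00361 + 0.00203 + 0.000676) = 0.0794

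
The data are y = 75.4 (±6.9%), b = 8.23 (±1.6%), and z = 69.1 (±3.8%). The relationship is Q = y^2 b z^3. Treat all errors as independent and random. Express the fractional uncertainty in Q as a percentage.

For a monomial Q ∝ y^2, b, z^3, fractional errors add in quadrature:
  (2·δy/y)² = (2×0.0690)² = 0.0190;  (1·δb/b)² = (1×0.0160)² = 0.000256;  (3·δz/z)² = (3×0.0380)² = 0.0130
δQ/Q = √(0.0323) = 0.180

18.0%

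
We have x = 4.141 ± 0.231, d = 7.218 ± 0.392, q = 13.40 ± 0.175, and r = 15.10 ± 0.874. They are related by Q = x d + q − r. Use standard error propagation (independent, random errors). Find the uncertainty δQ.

Let p = x·d = 29.89. δp/p = √((1·δx/x)² + (1·δd/d)²) = √(0.00311 + 0.00295) = 0.0779, so δp = 2.33.
Q = p + q − r: δQ = √(δp² + δq² + δr²) = √(5.42 + 0.0306 + 0.764) = 2.49

2.49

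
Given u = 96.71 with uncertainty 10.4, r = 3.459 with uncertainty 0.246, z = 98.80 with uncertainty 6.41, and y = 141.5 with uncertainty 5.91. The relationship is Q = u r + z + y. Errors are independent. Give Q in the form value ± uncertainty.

574.8 ± 44.0

Let p = u·r = 334.5. δp/p = √((1·δu/u)² + (1·δr/r)²) = √(0.0116 + 0.00506) = 0.129, so δp = 43.1.
Q = p + z + y: δQ = √(δp² + δz² + δy²) = √(1860 + 41.1 + 34.9) = 44.0
Q = 574.8.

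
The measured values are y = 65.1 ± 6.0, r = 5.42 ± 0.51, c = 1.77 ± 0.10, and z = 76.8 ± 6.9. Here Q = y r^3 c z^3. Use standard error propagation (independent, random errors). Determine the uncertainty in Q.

3.37e+09

Relative error in a monomial: (δQ/Q)² = Σ (nᵢ · δxᵢ/xᵢ)².
  (1·δy/y)² = (1×0.0922)² = 0.00849;  (3·δr/r)² = (3×0.0941)² = 0.0797;  (1·δc/c)² = (1×0.0565)² = 0.00319;  (3·δz/z)² = (3×0.0898)² = 0.0726
δQ/Q = √(0.164) = 0.405
Q = 8.31e+09, so δQ = 0.405 × 8.31e+09 = 3.37e+09.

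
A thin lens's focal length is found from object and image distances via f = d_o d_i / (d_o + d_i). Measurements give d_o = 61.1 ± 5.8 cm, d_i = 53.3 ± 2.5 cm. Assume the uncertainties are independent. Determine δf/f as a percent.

∂f/∂d_o = (d_i/(d_o+d_i))² = 0.217;  ∂f/∂d_i = (d_o/(d_o+d_i))² = 0.285
δf = √((∂f/∂d_o · δd_o)² + (∂f/∂d_i · δd_i)²) = √(1.59 + 0.509) = 1.45 cm
f = 28.5 cm, so δf/f = 1.45/28.5 = 0.0508.

5.08%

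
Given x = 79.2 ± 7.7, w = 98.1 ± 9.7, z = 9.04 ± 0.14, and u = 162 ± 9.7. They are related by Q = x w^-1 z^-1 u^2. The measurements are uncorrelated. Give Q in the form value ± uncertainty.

Since Q is a product/quotient, work with relative uncertainties:
  (1·δx/x)² = (1×0.0972)² = 0.00945;  (-1·δw/w)² = (-1×0.0989)² = 0.00978;  (-1·δz/z)² = (-1×0.0155)² = 0.000240;  (2·δu/u)² = (2×0.0599)² = 0.0143
δQ/Q = √(0.0338) = 0.184
Q = 2340, so δQ = 0.184 × 2340 = 431.

2340 ± 431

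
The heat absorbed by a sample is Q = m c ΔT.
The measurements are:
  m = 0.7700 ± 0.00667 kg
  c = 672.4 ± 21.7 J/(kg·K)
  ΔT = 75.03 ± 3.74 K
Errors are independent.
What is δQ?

2330 J

Q is a product of powers, so relative uncertainties combine in quadrature:
  (1·δm/m)² = (1×0.00866)² = 7.5e-05;  (1·δc/c)² = (1×0.0323)² = 0.00104;  (1·δΔT/ΔT)² = (1×0.0498)² = 0.00248
δQ/Q = √(0.00360) = 0.0600
Q = 38850 J, so δQ = 0.0600 × 38850 = 2330 J.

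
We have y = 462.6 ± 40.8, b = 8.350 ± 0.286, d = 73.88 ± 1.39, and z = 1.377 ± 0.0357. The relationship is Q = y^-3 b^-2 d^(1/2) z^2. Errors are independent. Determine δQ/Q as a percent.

Relative error in a monomial: (δQ/Q)² = Σ (nᵢ · δxᵢ/xᵢ)².
  (-3·δy/y)² = (-3×0.0882)² = 0.0700;  (-2·δb/b)² = (-2×0.0343)² = 0.00469;  (½·δd/d)² = (0.5×0.0188)² = 8.85e-05;  (2·δz/z)² = (2×0.0259)² = 0.00269
δQ/Q = √(0.0775) = 0.278

27.8%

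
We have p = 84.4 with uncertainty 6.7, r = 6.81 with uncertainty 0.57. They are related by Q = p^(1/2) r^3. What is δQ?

Since Q is a product/quotient, work with relative uncertainties:
  (½·δp/p)² = (0.5×0.0794)² = 0.00158;  (3·δr/r)² = (3×0.0837)² = 0.0631
δQ/Q = √(0.0646) = 0.254
Q = 2900, so δQ = 0.254 × 2900 = 738.

738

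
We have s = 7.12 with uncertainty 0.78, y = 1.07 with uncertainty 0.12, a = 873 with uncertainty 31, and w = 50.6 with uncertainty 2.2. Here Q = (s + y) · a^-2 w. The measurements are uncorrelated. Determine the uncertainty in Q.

Let u = s + y = 8.19. δu = √(δs² + δy²) = √(0.608 + 0.0144) = 0.789, so δu/u = 0.0964.
Q is then a monomial in u, a, w:
δQ/Q = √((δu/u)² + (-2·δa/a)² + (1·δw/w)²) = √(0.00928 + 0.00504 + 0.00189) = 0.127
Q = 0.000544, so δQ = 0.127 × 0.000544 = 6.92e-05.

6.92e-05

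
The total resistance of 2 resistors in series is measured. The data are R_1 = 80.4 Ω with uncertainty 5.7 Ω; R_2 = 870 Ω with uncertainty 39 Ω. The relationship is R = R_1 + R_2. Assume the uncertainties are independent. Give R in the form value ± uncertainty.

R is a linear combination, so absolute uncertainties add in quadrature:
  (δR_1)² = 32.5;  (δR_2)² = 1520
δR = √(1550) = 39.4 Ω
R = 950 Ω.

950 ± 39.4 Ω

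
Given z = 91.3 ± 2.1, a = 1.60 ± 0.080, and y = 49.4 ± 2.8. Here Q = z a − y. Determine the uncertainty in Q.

Let p = z·a = 146. δp/p = √((1·δz/z)² + (1·δa/a)²) = √(0.000529 + 0.00250) = 0.0550, so δp = 8.04.
Q = p − y: δQ = √(δp² + δy²) = √(64.6 + 7.84) = 8.51

8.51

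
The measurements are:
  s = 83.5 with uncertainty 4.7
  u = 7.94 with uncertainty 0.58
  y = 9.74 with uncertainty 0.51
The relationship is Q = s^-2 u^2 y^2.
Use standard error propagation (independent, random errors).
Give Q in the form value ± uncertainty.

Each factor contributes (exponent × relative error)² to (δQ/Q)²:
  (-2·δs/s)² = (-2×0.0563)² = 0.0127;  (2·δu/u)² = (2×0.0730)² = 0.0213;  (2·δy/y)² = (2×0.0524)² = 0.0110
δQ/Q = √(0.0450) = 0.212
Q = 0.858, so δQ = 0.212 × 0.858 = 0.182.

0.858 ± 0.182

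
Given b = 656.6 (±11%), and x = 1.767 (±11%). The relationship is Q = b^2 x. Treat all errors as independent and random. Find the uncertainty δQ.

Q is a product of powers, so relative uncertainties combine in quadrature:
  (2·δb/b)² = (2×0.110)² = 0.0484;  (1·δx/x)² = (1×0.110)² = 0.0121
δQ/Q = √(0.0605) = 0.246
Q = 761800, so δQ = 0.246 × 761800 = 1.87e+05.

1.87e+05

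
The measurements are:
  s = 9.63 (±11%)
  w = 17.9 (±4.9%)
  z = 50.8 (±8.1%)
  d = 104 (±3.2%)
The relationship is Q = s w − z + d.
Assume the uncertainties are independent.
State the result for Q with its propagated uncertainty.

226 ± 21.4

Let p = s·w = 172. δp/p = √((1·δs/s)² + (1·δw/w)²) = √(0.0121 + 0.00240) = 0.120, so δp = 20.8.
Q = p − z + d: δQ = √(δp² + δz² + δd²) = √(431 + 16.9 + 11.1) = 21.4
Q = 226.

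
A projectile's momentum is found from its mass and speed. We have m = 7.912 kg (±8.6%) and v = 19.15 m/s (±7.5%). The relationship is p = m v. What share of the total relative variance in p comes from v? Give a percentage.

(δp/p)² = (1·δm/m)² + (1·δv/v)²
  m term: (1×0.0860)² = 0.00740
  v term: (1×0.0750)² = 0.00562
Total = 0.0130. Share from v = 0.00562/0.0130 = 0.432.

43.2%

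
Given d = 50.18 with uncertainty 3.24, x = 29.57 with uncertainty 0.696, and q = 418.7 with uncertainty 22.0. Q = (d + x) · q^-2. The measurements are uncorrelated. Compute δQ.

5.14e-05

Let u = d + x = 79.75. δu = √(δd² + δx²) = √(10.5 + 0.484) = 3.31, so δu/u = 0.0416.
Q is then a monomial in u, q:
δQ/Q = √((δu/u)² + (-2·δq/q)²) = √(0.00173 + 0.0110) = 0.113
Q = 0.0004549, so δQ = 0.113 × 0.0004549 = 5.14e-05.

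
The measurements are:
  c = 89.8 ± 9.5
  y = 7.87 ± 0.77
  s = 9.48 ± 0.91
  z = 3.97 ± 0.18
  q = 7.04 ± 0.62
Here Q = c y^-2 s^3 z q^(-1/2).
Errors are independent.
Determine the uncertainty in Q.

Each factor contributes (exponent × relative error)² to (δQ/Q)²:
  (1·δc/c)² = (1×0.106)² = 0.0112;  (-2·δy/y)² = (-2×0.0978)² = 0.0383;  (3·δs/s)² = (3×0.0960)² = 0.0829;  (1·δz/z)² = (1×0.0453)² = 0.00206;  (−½·δq/q)² = (-0.5×0.0881)² = 0.00194
δQ/Q = √(0.136) = 0.369
Q = 1850, so δQ = 0.369 × 1850 = 683.

683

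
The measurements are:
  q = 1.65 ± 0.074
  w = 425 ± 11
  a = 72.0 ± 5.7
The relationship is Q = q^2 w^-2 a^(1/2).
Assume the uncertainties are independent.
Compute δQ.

Each factor contributes (exponent × relative error)² to (δQ/Q)²:
  (2·δq/q)² = (2×0.0448)² = 0.00805;  (-2·δw/w)² = (-2×0.0259)² = 0.00268;  (½·δa/a)² = (0.5×0.0792)² = 0.00157
δQ/Q = √(0.0123) = 0.111
Q = 0.000128, so δQ = 0.111 × 0.000128 = 1.42e-05.

1.42e-05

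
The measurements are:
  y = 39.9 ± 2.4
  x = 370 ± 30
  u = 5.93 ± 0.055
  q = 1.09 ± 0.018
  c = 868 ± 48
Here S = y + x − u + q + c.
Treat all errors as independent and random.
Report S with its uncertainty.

1270 ± 56.7

Each term contributes (cᵢ δxᵢ)² to (δS)²:
  (δy)² = 5.76;  (δx)² = 900;  (δu)² = 0.00302;  (δq)² = 0.000324;  (δc)² = 2300
δS = √(3210) = 56.7
S = 1270.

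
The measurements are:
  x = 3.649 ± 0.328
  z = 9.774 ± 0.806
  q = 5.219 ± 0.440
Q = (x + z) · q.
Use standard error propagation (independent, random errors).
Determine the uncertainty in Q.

7.45

Let u = x + z = 13.42. δu = √(δx² + δz²) = √(0.108 + 0.650) = 0.870, so δu/u = 0.0648.
Q is then a monomial in u, q:
δQ/Q = √((δu/u)² + (1·δq/q)²) = √(0.00420 + 0.00711) = 0.106
Q = 70.05, so δQ = 0.106 × 70.05 = 7.45.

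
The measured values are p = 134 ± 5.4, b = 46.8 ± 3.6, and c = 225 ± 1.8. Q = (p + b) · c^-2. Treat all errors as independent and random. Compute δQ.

Let u = p + b = 181. δu = √(δp² + δb²) = √(29.2 + 13.0) = 6.49, so δu/u = 0.0359.
Q is then a monomial in u, c:
δQ/Q = √((δu/u)² + (-2·δc/c)²) = √(0.00129 + 0.000256) = 0.0393
Q = 0.00357, so δQ = 0.0393 × 0.00357 = 0.000140.

0.000140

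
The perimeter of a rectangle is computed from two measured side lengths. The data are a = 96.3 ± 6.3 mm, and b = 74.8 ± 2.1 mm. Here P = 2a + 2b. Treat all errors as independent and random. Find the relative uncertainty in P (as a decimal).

0.0388

For a sum/difference, combine absolute errors in quadrature:
  (2·δa)² = 159;  (2·δb)² = 17.6
δP = √(176) = 13.3 mm
P = 342 mm, so δP/P = 13.3/342 = 0.0388.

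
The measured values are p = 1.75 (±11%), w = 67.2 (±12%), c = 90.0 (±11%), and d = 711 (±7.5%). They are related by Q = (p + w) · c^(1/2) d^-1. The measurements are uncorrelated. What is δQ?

0.137

Let u = p + w = 69.0. δu = √(δp² + δw²) = √(0.0371 + 65.0) = 8.07, so δu/u = 0.117.
Q is then a monomial in u, c, d:
δQ/Q = √((δu/u)² + (½·δc/c)² + (-1·δd/d)²) = √(0.0137 + 0.00302 + 0.00562) = 0.149
Q = 0.920, so δQ = 0.149 × 0.920 = 0.137.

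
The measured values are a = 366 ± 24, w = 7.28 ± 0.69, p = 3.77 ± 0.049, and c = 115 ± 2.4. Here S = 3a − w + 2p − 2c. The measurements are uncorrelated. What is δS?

72.2

S is a linear combination, so absolute uncertainties add in quadrature:
  (3·δa)² = 5180;  (δw)² = 0.476;  (2·δp)² = 0.00960;  (2·δc)² = 23.0
δS = √(5210) = 72.2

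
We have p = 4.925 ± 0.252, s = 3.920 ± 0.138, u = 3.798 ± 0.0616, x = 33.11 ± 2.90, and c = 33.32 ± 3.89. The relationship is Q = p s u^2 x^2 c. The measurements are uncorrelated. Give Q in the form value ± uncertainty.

(1.017 ± 0.226) × 10^7

Each factor contributes (exponent × relative error)² to (δQ/Q)²:
  (1·δp/p)² = (1×0.0512)² = 0.00262;  (1·δs/s)² = (1×0.0352)² = 0.00124;  (2·δu/u)² = (2×0.0162)² = 0.00105;  (2·δx/x)² = (2×0.0876)² = 0.0307;  (1·δc/c)² = (1×0.117)² = 0.0136
δQ/Q = √(0.0492) = 0.222
Q = 1.017e+07, so δQ = 0.222 × 1.017e+07 = 2.26e+06.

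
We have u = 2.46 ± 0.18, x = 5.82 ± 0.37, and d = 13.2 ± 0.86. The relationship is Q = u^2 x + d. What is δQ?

Let p = u^2·x = 35.2. δp/p = √((2·δu/u)² + (1·δx/x)²) = √(0.0214 + 0.00404) = 0.160, so δp = 5.62.
Q = p + d: δQ = √(δp² + δd²) = √(31.6 + 0.740) = 5.68

5.68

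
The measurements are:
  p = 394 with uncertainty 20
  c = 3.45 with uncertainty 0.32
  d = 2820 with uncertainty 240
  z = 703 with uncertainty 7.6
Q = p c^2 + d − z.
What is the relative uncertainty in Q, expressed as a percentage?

Let w = p·c^2 = 4690. δw/w = √((1·δp/p)² + (2·δc/c)²) = √(0.00258 + 0.0344) = 0.192, so δw = 902.
Q = w + d − z: δQ = √(δw² + δd² + δz²) = √(8.13e+05 + 57600 + 57.8) = 933
Q = 6810, so δQ/Q = 933/6810 = 0.137.

13.7%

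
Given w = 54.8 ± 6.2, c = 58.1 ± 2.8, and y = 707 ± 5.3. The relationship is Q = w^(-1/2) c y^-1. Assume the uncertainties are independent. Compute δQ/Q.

Since Q is a product/quotient, work with relative uncertainties:
  (−½·δw/w)² = (-0.5×0.113)² = 0.00320;  (1·δc/c)² = (1×0.0482)² = 0.00232;  (-1·δy/y)² = (-1×0.00750)² = 5.62e-05
δQ/Q = √(0.00558) = 0.0747

0.0747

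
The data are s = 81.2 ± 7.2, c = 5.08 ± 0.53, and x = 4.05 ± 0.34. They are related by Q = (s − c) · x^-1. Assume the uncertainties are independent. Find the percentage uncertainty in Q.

Let u = s − c = 76.1. δu = √(δs² + δc²) = √(51.8 + 0.281) = 7.22, so δu/u = 0.0948.
Q is then a monomial in u, x:
δQ/Q = √((δu/u)² + (-1·δx/x)²) = √(0.00900 + 0.00705) = 0.127

12.7%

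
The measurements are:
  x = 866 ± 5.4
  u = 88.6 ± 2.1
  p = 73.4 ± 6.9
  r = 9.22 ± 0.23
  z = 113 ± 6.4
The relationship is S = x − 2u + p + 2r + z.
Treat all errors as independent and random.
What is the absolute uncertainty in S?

Sums and differences: (δS)² = Σ (cᵢ δxᵢ)².
  (δx)² = 29.2;  (2·δu)² = 17.6;  (δp)² = 47.6;  (2·δr)² = 0.212;  (δz)² = 41.0
δS = √(136) = 11.6

11.6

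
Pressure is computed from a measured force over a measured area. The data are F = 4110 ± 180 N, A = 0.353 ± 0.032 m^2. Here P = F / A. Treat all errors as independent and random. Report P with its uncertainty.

11600 ± 1170 Pa

Products/powers → add relative errors in quadrature, weighted by exponent:
  (1·δF/F)² = (1×0.0438)² = 0.00192;  (-1·δA/A)² = (-1×0.0907)² = 0.00822
δP/P = √(0.0101) = 0.101
P = 11600 Pa, so δP = 0.101 × 11600 = 1170 Pa.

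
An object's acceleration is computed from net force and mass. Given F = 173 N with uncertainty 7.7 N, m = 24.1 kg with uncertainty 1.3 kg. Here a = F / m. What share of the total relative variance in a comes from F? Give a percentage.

(δa/a)² = (1·δF/F)² + (-1·δm/m)²
  F term: (1×0.0445)² = 0.00198
  m term: (-1×0.0539)² = 0.00291
Total = 0.00489. Share from F = 0.00198/0.00489 = 0.405.

40.5%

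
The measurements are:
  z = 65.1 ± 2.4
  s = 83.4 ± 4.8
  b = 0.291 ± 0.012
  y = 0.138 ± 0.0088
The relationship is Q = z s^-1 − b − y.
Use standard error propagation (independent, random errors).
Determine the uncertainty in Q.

Let p = z·s^-1 = 0.781. δp/p = √((1·δz/z)² + (-1·δs/s)²) = √(0.00136 + 0.00331) = 0.0683, so δp = 0.0534.
Q = p − b − y: δQ = √(δp² + δb² + δy²) = √(0.00285 + 0.000144 + 7.74e-05) = 0.0554

0.0554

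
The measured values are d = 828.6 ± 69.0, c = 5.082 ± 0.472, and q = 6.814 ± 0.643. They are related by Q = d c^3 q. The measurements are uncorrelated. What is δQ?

2.27e+05

Q is a product of powers, so relative uncertainties combine in quadrature:
  (1·δd/d)² = (1×0.0833)² = 0.00693;  (3·δc/c)² = (3×0.0929)² = 0.0776;  (1·δq/q)² = (1×0.0944)² = 0.00890
δQ/Q = √(0.0935) = 0.306
Q = 741100, so δQ = 0.306 × 741100 = 2.27e+05.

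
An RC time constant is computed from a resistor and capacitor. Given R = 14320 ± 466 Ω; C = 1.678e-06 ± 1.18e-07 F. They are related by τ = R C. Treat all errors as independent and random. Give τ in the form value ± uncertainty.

τ is a product of powers, so relative uncertainties combine in quadrature:
  (1·δR/R)² = (1×0.0325)² = 0.00106;  (1·δC/C)² = (1×0.0703)² = 0.00495
δτ/τ = √(0.00600) = 0.0775
τ = 0.02403 s, so δτ = 0.0775 × 0.02403 = 0.00186 s.

0.02403 ± 0.00186 s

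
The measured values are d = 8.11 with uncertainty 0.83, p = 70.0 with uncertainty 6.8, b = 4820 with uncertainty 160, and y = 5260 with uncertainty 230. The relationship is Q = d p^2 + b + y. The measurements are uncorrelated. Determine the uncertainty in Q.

Let w = d·p^2 = 39700. δw/w = √((1·δd/d)² + (2·δp/p)²) = √(0.0105 + 0.0377) = 0.220, so δw = 8730.
Q = w + b + y: δQ = √(δw² + δb² + δy²) = √(7.62e+07 + 25600 + 52900) = 8730

8730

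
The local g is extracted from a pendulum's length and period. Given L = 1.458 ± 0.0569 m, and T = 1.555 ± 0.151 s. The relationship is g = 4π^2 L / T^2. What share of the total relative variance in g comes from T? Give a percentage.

(δg/g)² = (1·δL/L)² + (-2·δT/T)²
  L term: (1×0.0390)² = 0.00152
  T term: (-2×0.0971)² = 0.0377
Total = 0.0392. Share from T = 0.0377/0.0392 = 0.961.

96.1%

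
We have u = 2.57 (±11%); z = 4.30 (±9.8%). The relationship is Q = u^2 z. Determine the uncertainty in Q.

6.84

Since Q is a product/quotient, work with relative uncertainties:
  (2·δu/u)² = (2×0.110)² = 0.0484;  (1·δz/z)² = (1×0.0980)² = 0.00960
δQ/Q = √(0.0580) = 0.241
Q = 28.4, so δQ = 0.241 × 28.4 = 6.84.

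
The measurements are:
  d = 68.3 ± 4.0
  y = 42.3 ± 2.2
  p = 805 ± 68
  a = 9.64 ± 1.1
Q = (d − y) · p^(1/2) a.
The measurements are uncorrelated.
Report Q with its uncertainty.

Let u = d − y = 26.0. δu = √(δd² + δy²) = √(16.0 + 4.84) = 4.57, so δu/u = 0.176.
Q is then a monomial in u, p, a:
δQ/Q = √((δu/u)² + (½·δp/p)² + (1·δa/a)²) = √(0.0308 + 0.00178 + 0.0130) = 0.214
Q = 7110, so δQ = 0.214 × 7110 = 1520.

7110 ± 1520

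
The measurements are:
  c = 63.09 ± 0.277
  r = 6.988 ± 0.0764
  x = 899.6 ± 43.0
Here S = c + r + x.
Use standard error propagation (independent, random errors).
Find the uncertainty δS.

43.0

For a sum/difference, combine absolute errors in quadrature:
  (δc)² = 0.0767;  (δr)² = 0.00584;  (δx)² = 1850
δS = √(1850) = 43.0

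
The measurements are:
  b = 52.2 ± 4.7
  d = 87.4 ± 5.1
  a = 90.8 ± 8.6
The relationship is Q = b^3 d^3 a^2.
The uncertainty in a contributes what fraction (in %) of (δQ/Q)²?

(δQ/Q)² = (3·δb/b)² + (3·δd/d)² + (2·δa/a)²
  b term: (3×0.0900)² = 0.0730
  d term: (3×0.0584)² = 0.0306
  a term: (2×0.0947)² = 0.0359
Total = 0.139. Share from a = 0.0359/0.139 = 0.257.

25.7%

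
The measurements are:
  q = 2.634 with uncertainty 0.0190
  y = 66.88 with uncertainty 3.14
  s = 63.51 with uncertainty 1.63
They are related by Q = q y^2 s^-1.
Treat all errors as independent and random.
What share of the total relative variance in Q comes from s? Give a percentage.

6.91%

(δQ/Q)² = (1·δq/q)² + (2·δy/y)² + (-1·δs/s)²
  q term: (1×0.00721)² = 5.2e-05
  y term: (2×0.0469)² = 0.00882
  s term: (-1×0.0257)² = 0.000659
Total = 0.00953. Share from s = 0.000659/0.00953 = 0.0691.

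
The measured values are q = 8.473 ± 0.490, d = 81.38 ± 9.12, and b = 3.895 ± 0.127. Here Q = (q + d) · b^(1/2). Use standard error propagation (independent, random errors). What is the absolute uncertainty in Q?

18.3

Let u = q + d = 89.85. δu = √(δq² + δd²) = √(0.240 + 83.2) = 9.13, so δu/u = 0.102.
Q is then a monomial in u, b:
δQ/Q = √((δu/u)² + (½·δb/b)²) = √(0.0103 + 0.000266) = 0.103
Q = 177.3, so δQ = 0.103 × 177.3 = 18.3.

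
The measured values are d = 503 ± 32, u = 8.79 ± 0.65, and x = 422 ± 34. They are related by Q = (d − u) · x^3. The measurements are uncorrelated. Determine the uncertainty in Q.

9.29e+09

Let w = d − u = 494. δw = √(δd² + δu²) = √(1020 + 0.423) = 32.0, so δw/w = 0.0648.
Q is then a monomial in w, x:
δQ/Q = √((δw/w)² + (3·δx/x)²) = √(0.00419 + 0.0584) = 0.250
Q = 3.71e+10, so δQ = 0.250 × 3.71e+10 = 9.29e+09.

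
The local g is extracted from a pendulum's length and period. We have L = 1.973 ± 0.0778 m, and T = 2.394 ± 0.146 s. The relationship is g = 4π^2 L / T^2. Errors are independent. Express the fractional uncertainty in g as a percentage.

For a monomial g ∝ L, T^-2, fractional errors add in quadrature:
  (1·δL/L)² = (1×0.0394)² = 0.00155;  (-2·δT/T)² = (-2×0.0610)² = 0.0149
δg/g = √(0.0164) = 0.128

12.8%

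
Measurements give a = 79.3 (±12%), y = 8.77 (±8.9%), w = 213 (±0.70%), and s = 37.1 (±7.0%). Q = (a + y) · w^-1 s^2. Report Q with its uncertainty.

569 ± 101

Let u = a + y = 88.1. δu = √(δa² + δy²) = √(90.6 + 0.609) = 9.55, so δu/u = 0.108.
Q is then a monomial in u, w, s:
δQ/Q = √((δu/u)² + (-1·δw/w)² + (2·δs/s)²) = √(0.0118 + 4.9e-05 + 0.0196) = 0.177
Q = 569, so δQ = 0.177 × 569 = 101.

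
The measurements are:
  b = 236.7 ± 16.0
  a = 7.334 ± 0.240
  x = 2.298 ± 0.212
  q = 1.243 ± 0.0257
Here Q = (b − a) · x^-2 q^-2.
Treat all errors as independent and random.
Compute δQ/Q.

0.202

Let u = b − a = 229.4. δu = √(δb² + δa²) = √(256 + 0.0576) = 16.0, so δu/u = 0.0698.
Q is then a monomial in u, x, q:
δQ/Q = √((δu/u)² + (-2·δx/x)² + (-2·δq/q)²) = √(0.00487 + 0.0340 + 0.00171) = 0.202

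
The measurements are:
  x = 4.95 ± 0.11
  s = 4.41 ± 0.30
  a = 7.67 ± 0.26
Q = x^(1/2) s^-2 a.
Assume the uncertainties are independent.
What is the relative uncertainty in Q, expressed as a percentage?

14.1%

Q is a product of powers, so relative uncertainties combine in quadrature:
  (½·δx/x)² = (0.5×0.0222)² = 0.000123;  (-2·δs/s)² = (-2×0.0680)² = 0.0185;  (1·δa/a)² = (1×0.0339)² = 0.00115
δQ/Q = √(0.0198) = 0.141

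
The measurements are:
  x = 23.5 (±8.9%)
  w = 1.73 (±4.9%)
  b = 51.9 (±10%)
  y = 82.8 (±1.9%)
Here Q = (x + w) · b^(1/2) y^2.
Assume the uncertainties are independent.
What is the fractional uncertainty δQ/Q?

Let u = x + w = 25.2. δu = √(δx² + δw²) = √(4.37 + 0.00719) = 2.09, so δu/u = 0.0830.
Q is then a monomial in u, b, y:
δQ/Q = √((δu/u)² + (½·δb/b)² + (2·δy/y)²) = √(0.00688 + 0.00250 + 0.00144) = 0.104

0.104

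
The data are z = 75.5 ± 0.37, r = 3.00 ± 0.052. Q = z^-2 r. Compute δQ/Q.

0.0199

Products/powers → add relative errors in quadrature, weighted by exponent:
  (-2·δz/z)² = (-2×0.00490)² = 9.61e-05;  (1·δr/r)² = (1×0.0173)² = 0.000300
δQ/Q = √(0.000397) = 0.0199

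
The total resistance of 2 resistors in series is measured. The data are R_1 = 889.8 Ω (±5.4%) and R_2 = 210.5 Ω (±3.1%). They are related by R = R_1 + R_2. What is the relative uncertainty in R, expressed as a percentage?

4.41%

Sums and differences: (δR)² = Σ (cᵢ δxᵢ)².
  (δR_1)² = 2310;  (δR_2)² = 42.6
δR = √(2350) = 48.5 Ω
R = 1100 Ω, so δR/R = 48.5/1100 = 0.0441.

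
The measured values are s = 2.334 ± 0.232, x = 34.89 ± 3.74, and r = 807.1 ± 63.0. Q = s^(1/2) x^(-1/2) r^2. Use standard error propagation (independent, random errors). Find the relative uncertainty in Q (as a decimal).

0.172

Products/powers → add relative errors in quadrature, weighted by exponent:
  (½·δs/s)² = (0.5×0.0994)² = 0.00247;  (−½·δx/x)² = (-0.5×0.107)² = 0.00287;  (2·δr/r)² = (2×0.0781)² = 0.0244
δQ/Q = √(0.0297) = 0.172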